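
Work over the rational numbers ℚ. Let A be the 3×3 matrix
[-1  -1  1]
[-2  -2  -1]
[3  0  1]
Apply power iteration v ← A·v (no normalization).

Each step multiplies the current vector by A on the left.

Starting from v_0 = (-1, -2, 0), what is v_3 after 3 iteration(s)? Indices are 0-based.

v_0 = (-1, -2, 0).
v_1 = A·v_0 = (3, 6, -3).
v_2 = A·v_1 = (-12, -15, 6).
v_3 = A·v_2 = (33, 48, -30).

v_3 = (33, 48, -30)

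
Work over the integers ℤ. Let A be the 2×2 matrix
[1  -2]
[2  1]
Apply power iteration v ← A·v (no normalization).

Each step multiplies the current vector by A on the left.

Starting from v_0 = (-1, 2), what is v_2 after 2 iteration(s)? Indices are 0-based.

v_0 = (-1, 2).
v_1 = A·v_0 = (-5, 0).
v_2 = A·v_1 = (-5, -10).

v_2 = (-5, -10)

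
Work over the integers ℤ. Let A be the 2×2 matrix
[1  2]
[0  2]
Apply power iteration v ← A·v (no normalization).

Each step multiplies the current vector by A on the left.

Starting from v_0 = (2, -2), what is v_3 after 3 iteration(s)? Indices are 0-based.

v_0 = (2, -2).
v_1 = A·v_0 = (-2, -4).
v_2 = A·v_1 = (-10, -8).
v_3 = A·v_2 = (-26, -16).

v_3 = (-26, -16)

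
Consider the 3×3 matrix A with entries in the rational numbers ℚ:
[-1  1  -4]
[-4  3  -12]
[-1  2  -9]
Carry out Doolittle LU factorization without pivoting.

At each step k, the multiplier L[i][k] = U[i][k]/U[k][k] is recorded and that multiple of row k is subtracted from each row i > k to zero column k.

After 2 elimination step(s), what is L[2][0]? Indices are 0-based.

L[2][0] = 1

Step 1: pivot at (0,0) is -1.
  row1 ← row1 − (4)·row0  ⇒  L[1][0]=4, U row1=(0, -1, 4)
  row2 ← row2 − (1)·row0  ⇒  L[2][0]=1, U row2=(0, 1, -5)
Step 2: pivot at (1,1) is -1.
  row2 ← row2 − (-1)·row1  ⇒  L[2][1]=-1, U row2=(0, 0, -1)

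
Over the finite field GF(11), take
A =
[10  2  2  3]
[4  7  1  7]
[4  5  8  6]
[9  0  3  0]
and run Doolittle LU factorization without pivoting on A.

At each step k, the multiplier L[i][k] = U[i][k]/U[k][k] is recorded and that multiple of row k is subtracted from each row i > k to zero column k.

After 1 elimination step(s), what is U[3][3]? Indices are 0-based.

Step 1: pivot at (0,0) is 10.
  row1 ← row1 − (7)·row0  ⇒  L[1][0]=7, U row1=(0, 4, 9, 8)
  row2 ← row2 − (7)·row0  ⇒  L[2][0]=7, U row2=(0, 2, 5, 7)
  row3 ← row3 − (2)·row0  ⇒  L[3][0]=2, U row3=(0, 7, 10, 5)

U[3][3] = 5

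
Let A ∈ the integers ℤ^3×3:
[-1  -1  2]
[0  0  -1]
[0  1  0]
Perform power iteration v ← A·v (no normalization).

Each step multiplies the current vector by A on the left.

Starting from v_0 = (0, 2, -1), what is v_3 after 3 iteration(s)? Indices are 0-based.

v_3 = (-3, -1, -2)

v_0 = (0, 2, -1).
v_1 = A·v_0 = (-4, 1, 2).
v_2 = A·v_1 = (7, -2, 1).
v_3 = A·v_2 = (-3, -1, -2).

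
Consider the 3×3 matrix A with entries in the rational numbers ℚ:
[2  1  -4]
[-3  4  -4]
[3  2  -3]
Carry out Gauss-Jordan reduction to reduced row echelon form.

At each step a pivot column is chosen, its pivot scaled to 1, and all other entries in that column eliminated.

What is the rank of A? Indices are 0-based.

pivot(0,0)=2: scale R0 → (1, 1/2, -2)
  clear (1,0): R1 −= (-3)R0 → (0, 11/2, -10)
  clear (2,0): R2 −= (3)R0 → (0, 1/2, 3)
pivot(1,1)=11/2: scale R1 → (0, 1, -20/11)
  clear (0,1): R0 −= (1/2)R1 → (1, 0, -12/11)
  clear (2,1): R2 −= (1/2)R1 → (0, 0, 43/11)
pivot(2,2)=43/11: scale R2 → (0, 0, 1)
  clear (0,2): R0 −= (-12/11)R2 → (1, 0, 0)
  clear (1,2): R1 −= (-20/11)R2 → (0, 1, 0)

rank = 3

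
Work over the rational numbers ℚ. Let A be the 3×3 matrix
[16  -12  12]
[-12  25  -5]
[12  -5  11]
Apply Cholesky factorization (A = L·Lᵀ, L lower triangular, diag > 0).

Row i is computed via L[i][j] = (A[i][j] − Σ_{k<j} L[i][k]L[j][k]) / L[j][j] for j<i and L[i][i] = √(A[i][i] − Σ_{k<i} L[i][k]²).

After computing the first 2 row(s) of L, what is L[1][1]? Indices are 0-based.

L[1][1] = 4

Step 1: L[0][0] = √(16) = 4.
  L[1][0] = (-12) / L[0][0] = -3.
Step 2: L[1][1] = √(16) = 4.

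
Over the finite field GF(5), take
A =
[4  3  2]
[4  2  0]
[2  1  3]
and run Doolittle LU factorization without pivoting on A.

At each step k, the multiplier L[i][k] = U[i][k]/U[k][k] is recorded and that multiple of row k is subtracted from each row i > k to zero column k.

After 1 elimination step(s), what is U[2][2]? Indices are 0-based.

Step 1: pivot at (0,0) is 4.
  row1 ← row1 − (1)·row0  ⇒  L[1][0]=1, U row1=(0, 4, 3)
  row2 ← row2 − (3)·row0  ⇒  L[2][0]=3, U row2=(0, 2, 2)

U[2][2] = 2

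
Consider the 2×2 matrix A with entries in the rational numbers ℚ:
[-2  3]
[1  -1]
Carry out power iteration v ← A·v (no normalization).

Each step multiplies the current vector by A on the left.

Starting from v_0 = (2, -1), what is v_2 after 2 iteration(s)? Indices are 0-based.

v_2 = (23, -10)

v_0 = (2, -1).
v_1 = A·v_0 = (-7, 3).
v_2 = A·v_1 = (23, -10).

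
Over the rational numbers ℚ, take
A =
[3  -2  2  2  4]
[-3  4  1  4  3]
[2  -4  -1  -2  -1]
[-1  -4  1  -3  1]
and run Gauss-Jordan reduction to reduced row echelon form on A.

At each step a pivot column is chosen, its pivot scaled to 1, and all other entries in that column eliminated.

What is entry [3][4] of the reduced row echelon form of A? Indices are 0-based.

M[3][4] = 6/7

pivot(0,0)=3: scale R0 → (1, -2/3, 2/3, 2/3, 4/3)
  clear (1,0): R1 −= (-3)R0 → (0, 2, 3, 6, 7)
  clear (2,0): R2 −= (2)R0 → (0, -8/3, -7/3, -10/3, -11/3)
  clear (3,0): R3 −= (-1)R0 → (0, -14/3, 5/3, -7/3, 7/3)
pivot(1,1)=2: scale R1 → (0, 1, 3/2, 3, 7/2)
  clear (0,1): R0 −= (-2/3)R1 → (1, 0, 5/3, 8/3, 11/3)
  clear (2,1): R2 −= (-8/3)R1 → (0, 0, 5/3, 14/3, 17/3)
  clear (3,1): R3 −= (-14/3)R1 → (0, 0, 26/3, 35/3, 56/3)
pivot(2,2)=5/3: scale R2 → (0, 0, 1, 14/5, 17/5)
  clear (0,2): R0 −= (5/3)R2 → (1, 0, 0, -2, -2)
  clear (1,2): R1 −= (3/2)R2 → (0, 1, 0, -6/5, -8/5)
  clear (3,2): R3 −= (26/3)R2 → (0, 0, 0, -63/5, -54/5)
pivot(3,3)=-63/5: scale R3 → (0, 0, 0, 1, 6/7)
  clear (0,3): R0 −= (-2)R3 → (1, 0, 0, 0, -2/7)
  clear (1,3): R1 −= (-6/5)R3 → (0, 1, 0, 0, -4/7)
  clear (2,3): R2 −= (14/5)R3 → (0, 0, 1, 0, 1)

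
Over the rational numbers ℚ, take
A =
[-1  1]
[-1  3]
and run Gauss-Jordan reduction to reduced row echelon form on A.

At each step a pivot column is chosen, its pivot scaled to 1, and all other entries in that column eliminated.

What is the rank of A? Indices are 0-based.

rank = 2

step 1: normalize row 0 (÷-1) = (1, -1)
  row 1: subtract -1×row0 = (0, 2)
step 2: normalize row 1 (÷2) = (0, 1)
  row 0: subtract -1×row1 = (1, 0)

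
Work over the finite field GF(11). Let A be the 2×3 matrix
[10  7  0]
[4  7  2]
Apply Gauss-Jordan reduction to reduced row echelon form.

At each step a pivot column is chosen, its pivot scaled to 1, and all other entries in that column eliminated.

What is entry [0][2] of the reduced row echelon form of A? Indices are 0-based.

[1] R0 /= 10  ⇒  (1, 4, 0)
     R1 -= 4·R0  ⇒  (0, 2, 2)
[2] R1 /= 2  ⇒  (0, 1, 1)
     R0 -= 4·R1  ⇒  (1, 0, 7)

M[0][2] = 7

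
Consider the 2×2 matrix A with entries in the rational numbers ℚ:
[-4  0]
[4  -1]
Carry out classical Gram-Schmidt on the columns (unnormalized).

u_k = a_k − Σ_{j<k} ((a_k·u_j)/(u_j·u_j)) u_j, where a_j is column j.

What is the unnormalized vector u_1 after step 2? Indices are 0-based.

Step 1: u_0 = a_0 = (-4, 4).
Step 2: u_1 = a_1 − (-1/8)·u_0 = (-1/2, -1/2).

u_1 = (-1/2, -1/2)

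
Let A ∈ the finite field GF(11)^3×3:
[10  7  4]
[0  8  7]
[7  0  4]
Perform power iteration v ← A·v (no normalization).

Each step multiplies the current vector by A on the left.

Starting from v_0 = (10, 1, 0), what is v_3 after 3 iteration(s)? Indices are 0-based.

v_3 = (10, 8, 10)

v_0 = (10, 1, 0).
v_1 = A·v_0 = (8, 8, 4).
v_2 = A·v_1 = (9, 4, 6).
v_3 = A·v_2 = (10, 8, 10).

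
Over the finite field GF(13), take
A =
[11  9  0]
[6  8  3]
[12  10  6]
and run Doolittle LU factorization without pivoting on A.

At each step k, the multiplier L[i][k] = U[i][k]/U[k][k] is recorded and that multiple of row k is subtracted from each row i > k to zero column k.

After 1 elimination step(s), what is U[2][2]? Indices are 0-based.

[col 0] pivot 11
  R1 -= 10*R0 → (0, 9, 3)  (L[1][0] := 10)
  R2 -= 7*R0 → (0, 12, 6)  (L[2][0] := 7)

U[2][2] = 6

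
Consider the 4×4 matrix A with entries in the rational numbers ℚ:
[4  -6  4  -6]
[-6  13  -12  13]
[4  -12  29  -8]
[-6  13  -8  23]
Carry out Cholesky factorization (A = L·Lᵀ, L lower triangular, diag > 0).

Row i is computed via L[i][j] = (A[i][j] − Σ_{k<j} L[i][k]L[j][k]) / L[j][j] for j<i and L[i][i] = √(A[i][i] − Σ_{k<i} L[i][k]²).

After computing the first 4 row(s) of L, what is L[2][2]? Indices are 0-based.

Step 1: L[0][0] = √(4) = 2.
  L[1][0] = (-6) / L[0][0] = -3.
Step 2: L[1][1] = √(4) = 2.
  L[2][0] = (4) / L[0][0] = 2.
  L[2][1] = (-6) / L[1][1] = -3.
Step 3: L[2][2] = √(16) = 4.
  L[3][0] = (-6) / L[0][0] = -3.
  L[3][1] = (4) / L[1][1] = 2.
  L[3][2] = (4) / L[2][2] = 1.
Step 4: L[3][3] = √(9) = 3.

L[2][2] = 4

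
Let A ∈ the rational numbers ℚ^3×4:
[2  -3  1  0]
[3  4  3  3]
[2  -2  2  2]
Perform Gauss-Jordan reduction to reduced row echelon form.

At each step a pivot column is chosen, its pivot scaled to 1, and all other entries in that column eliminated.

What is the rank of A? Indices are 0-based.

rank = 3

step 1: normalize row 0 (÷2) = (1, -3/2, 1/2, 0)
  row 1: subtract 3×row0 = (0, 17/2, 3/2, 3)
  row 2: subtract 2×row0 = (0, 1, 1, 2)
step 2: normalize row 1 (÷17/2) = (0, 1, 3/17, 6/17)
  row 0: subtract -3/2×row1 = (1, 0, 13/17, 9/17)
  row 2: subtract 1×row1 = (0, 0, 14/17, 28/17)
step 3: normalize row 2 (÷14/17) = (0, 0, 1, 2)
  row 0: subtract 13/17×row2 = (1, 0, 0, -1)
  row 1: subtract 3/17×row2 = (0, 1, 0, 0)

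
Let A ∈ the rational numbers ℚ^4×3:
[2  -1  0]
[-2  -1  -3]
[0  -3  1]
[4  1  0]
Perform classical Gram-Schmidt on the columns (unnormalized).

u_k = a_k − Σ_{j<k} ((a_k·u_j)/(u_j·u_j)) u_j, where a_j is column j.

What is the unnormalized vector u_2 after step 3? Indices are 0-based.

u_2 = (-21/34, -87/34, 25/34, -33/34)

Step 1: u_0 = a_0 = (2, -2, 0, 4).
Step 2: u_1 = a_1 − (1/6)·u_0 = (-4/3, -2/3, -3, 1/3).
Step 3: u_2 = a_2 − (1/4)·u_0 − (-3/34)·u_1 = (-21/34, -87/34, 25/34, -33/34).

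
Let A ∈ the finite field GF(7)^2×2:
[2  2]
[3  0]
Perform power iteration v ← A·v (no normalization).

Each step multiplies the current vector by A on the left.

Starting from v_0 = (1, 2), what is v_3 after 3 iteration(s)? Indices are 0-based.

v_3 = (2, 5)

v_0 = (1, 2).
v_1 = A·v_0 = (6, 3).
v_2 = A·v_1 = (4, 4).
v_3 = A·v_2 = (2, 5).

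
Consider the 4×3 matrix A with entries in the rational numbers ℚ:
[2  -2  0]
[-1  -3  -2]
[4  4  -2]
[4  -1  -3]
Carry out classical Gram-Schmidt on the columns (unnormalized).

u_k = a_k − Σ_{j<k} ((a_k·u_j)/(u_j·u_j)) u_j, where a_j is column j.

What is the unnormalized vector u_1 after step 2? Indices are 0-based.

Step 1: u_0 = a_0 = (2, -1, 4, 4).
Step 2: u_1 = a_1 − (11/37)·u_0 = (-96/37, -100/37, 104/37, -81/37).

u_1 = (-96/37, -100/37, 104/37, -81/37)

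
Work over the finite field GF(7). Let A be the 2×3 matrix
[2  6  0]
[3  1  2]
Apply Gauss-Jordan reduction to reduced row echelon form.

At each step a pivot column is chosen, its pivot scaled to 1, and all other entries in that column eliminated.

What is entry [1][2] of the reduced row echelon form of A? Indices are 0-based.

M[1][2] = 5

[1] R0 /= 2  ⇒  (1, 3, 0)
     R1 -= 3·R0  ⇒  (0, 6, 2)
[2] R1 /= 6  ⇒  (0, 1, 5)
     R0 -= 3·R1  ⇒  (1, 0, 6)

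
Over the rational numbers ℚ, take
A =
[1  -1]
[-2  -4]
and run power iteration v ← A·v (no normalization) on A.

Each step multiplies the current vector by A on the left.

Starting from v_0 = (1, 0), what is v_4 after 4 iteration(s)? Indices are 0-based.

v_0 = (1, 0).
v_1 = A·v_0 = (1, -2).
v_2 = A·v_1 = (3, 6).
v_3 = A·v_2 = (-3, -30).
v_4 = A·v_3 = (27, 126).

v_4 = (27, 126)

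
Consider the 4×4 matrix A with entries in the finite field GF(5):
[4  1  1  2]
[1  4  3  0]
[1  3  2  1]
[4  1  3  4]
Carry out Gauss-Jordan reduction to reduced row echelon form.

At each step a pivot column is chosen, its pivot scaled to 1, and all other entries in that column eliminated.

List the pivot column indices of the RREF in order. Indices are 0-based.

pivot(0,0)=4: scale R0 → (1, 4, 4, 3)
  clear (1,0): R1 −= (1)R0 → (0, 0, 4, 2)
  clear (2,0): R2 −= (1)R0 → (0, 4, 3, 3)
  clear (3,0): R3 −= (4)R0 → (0, 0, 2, 2)
pivot(1,1): swap R1↔R2
pivot(1,1)=4: scale R1 → (0, 1, 2, 2)
  clear (0,1): R0 −= (4)R1 → (1, 0, 1, 0)
pivot(2,2)=4: scale R2 → (0, 0, 1, 3)
  clear (0,2): R0 −= (1)R2 → (1, 0, 0, 2)
  clear (1,2): R1 −= (2)R2 → (0, 1, 0, 1)
  clear (3,2): R3 −= (2)R2 → (0, 0, 0, 1)
pivot(3,3)=1: scale R3 → (0, 0, 0, 1)
  clear (0,3): R0 −= (2)R3 → (1, 0, 0, 0)
  clear (1,3): R1 −= (1)R3 → (0, 1, 0, 0)
  clear (2,3): R2 −= (3)R3 → (0, 0, 1, 0)

pivot columns: 0, 1, 2, 3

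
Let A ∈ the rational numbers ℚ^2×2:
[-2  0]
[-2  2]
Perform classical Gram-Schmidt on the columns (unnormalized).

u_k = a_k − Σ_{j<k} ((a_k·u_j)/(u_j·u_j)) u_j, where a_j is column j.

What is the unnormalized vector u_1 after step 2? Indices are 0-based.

u_1 = (-1, 1)

Step 1: u_0 = a_0 = (-2, -2).
Step 2: u_1 = a_1 − (-1/2)·u_0 = (-1, 1).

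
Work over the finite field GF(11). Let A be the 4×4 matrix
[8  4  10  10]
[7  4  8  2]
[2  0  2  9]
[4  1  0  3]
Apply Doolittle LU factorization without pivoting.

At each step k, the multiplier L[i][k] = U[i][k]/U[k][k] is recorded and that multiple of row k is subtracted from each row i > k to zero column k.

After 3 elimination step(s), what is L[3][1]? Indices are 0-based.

L[3][1] = 9

Step 1: pivot at (0,0) is 8.
  row1 ← row1 − (5)·row0  ⇒  L[1][0]=5, U row1=(0, 6, 2, 7)
  row2 ← row2 − (3)·row0  ⇒  L[2][0]=3, U row2=(0, 10, 5, 1)
  row3 ← row3 − (6)·row0  ⇒  L[3][0]=6, U row3=(0, 10, 6, 9)
Step 2: pivot at (1,1) is 6.
  row2 ← row2 − (9)·row1  ⇒  L[2][1]=9, U row2=(0, 0, 9, 4)
  row3 ← row3 − (9)·row1  ⇒  L[3][1]=9, U row3=(0, 0, 10, 1)
Step 3: pivot at (2,2) is 9.
  row3 ← row3 − (6)·row2  ⇒  L[3][2]=6, U row3=(0, 0, 0, 10)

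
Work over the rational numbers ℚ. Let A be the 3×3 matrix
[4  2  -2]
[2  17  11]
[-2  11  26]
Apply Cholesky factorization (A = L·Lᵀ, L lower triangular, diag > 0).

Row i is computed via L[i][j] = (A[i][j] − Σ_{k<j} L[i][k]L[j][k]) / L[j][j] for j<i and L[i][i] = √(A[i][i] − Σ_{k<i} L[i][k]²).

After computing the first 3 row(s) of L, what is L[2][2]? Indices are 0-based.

Step 1: L[0][0] = √(4) = 2.
  L[1][0] = (2) / L[0][0] = 1.
Step 2: L[1][1] = √(16) = 4.
  L[2][0] = (-2) / L[0][0] = -1.
  L[2][1] = (12) / L[1][1] = 3.
Step 3: L[2][2] = √(16) = 4.

L[2][2] = 4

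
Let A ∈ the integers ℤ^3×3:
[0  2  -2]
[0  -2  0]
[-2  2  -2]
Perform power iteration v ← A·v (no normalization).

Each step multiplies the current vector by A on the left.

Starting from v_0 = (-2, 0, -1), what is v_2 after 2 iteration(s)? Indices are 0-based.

v_0 = (-2, 0, -1).
v_1 = A·v_0 = (2, 0, 6).
v_2 = A·v_1 = (-12, 0, -16).

v_2 = (-12, 0, -16)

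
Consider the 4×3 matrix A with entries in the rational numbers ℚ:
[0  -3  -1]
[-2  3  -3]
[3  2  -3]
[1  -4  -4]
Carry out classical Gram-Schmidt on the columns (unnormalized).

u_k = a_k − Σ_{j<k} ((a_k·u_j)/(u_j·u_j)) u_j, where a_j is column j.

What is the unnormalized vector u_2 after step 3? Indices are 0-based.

u_2 = (-36/43, -533/129, -427/258, -851/258)

Step 1: u_0 = a_0 = (0, -2, 3, 1).
Step 2: u_1 = a_1 − (-2/7)·u_0 = (-3, 17/7, 20/7, -26/7).
Step 3: u_2 = a_2 − (-1/2)·u_0 − (7/129)·u_1 = (-36/43, -533/129, -427/258, -851/258).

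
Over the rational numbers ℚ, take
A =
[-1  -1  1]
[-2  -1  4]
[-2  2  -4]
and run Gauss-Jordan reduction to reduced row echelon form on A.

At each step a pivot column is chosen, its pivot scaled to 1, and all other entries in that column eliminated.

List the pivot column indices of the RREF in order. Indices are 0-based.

pivot columns: 0, 1, 2

step 1: normalize row 0 (÷-1) = (1, 1, -1)
  row 1: subtract -2×row0 = (0, 1, 2)
  row 2: subtract -2×row0 = (0, 4, -6)
step 2: normalize row 1 (÷1) = (0, 1, 2)
  row 0: subtract 1×row1 = (1, 0, -3)
  row 2: subtract 4×row1 = (0, 0, -14)
step 3: normalize row 2 (÷-14) = (0, 0, 1)
  row 0: subtract -3×row2 = (1, 0, 0)
  row 1: subtract 2×row2 = (0, 1, 0)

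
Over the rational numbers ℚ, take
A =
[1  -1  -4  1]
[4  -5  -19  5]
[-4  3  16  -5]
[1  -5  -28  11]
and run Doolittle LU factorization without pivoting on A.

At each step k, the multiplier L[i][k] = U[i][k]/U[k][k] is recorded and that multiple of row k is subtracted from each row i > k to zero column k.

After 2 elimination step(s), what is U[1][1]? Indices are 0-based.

k=0: U[0][0]=1
  eliminate (1,0): mult=4, new row 1: (0, -1, -3, 1); set L[1][0]=4
  eliminate (2,0): mult=-4, new row 2: (0, -1, 0, -1); set L[2][0]=-4
  eliminate (3,0): mult=1, new row 3: (0, -4, -24, 10); set L[3][0]=1
k=1: U[1][1]=-1
  eliminate (2,1): mult=1, new row 2: (0, 0, 3, -2); set L[2][1]=1
  eliminate (3,1): mult=4, new row 3: (0, 0, -12, 6); set L[3][1]=4

U[1][1] = -1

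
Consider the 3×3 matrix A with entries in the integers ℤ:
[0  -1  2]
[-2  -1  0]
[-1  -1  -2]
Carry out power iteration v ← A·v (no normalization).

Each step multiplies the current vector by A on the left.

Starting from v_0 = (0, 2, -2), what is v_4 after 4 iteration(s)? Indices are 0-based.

v_0 = (0, 2, -2).
v_1 = A·v_0 = (-6, -2, 2).
v_2 = A·v_1 = (6, 14, 4).
v_3 = A·v_2 = (-6, -26, -28).
v_4 = A·v_3 = (-30, 38, 88).

v_4 = (-30, 38, 88)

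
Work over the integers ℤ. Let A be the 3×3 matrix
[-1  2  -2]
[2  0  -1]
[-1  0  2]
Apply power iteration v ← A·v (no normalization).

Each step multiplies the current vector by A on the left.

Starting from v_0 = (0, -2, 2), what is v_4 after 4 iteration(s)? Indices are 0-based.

v_0 = (0, -2, 2).
v_1 = A·v_0 = (-8, -2, 4).
v_2 = A·v_1 = (-4, -20, 16).
v_3 = A·v_2 = (-68, -24, 36).
v_4 = A·v_3 = (-52, -172, 140).

v_4 = (-52, -172, 140)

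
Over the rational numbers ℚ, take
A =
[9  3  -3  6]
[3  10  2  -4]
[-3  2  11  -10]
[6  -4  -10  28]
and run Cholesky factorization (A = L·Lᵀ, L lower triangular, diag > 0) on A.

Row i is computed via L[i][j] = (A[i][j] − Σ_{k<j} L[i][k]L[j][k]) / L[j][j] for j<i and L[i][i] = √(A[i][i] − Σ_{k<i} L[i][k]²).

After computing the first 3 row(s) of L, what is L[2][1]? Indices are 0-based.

L[2][1] = 1

Step 1: L[0][0] = √(9) = 3.
  L[1][0] = (3) / L[0][0] = 1.
Step 2: L[1][1] = √(9) = 3.
  L[2][0] = (-3) / L[0][0] = -1.
  L[2][1] = (3) / L[1][1] = 1.
Step 3: L[2][2] = √(9) = 3.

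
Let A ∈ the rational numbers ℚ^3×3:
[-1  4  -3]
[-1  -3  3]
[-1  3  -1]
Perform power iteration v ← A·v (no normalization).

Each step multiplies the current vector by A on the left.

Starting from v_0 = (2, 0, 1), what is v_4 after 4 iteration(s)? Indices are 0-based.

v_4 = (373, -179, 237)

v_0 = (2, 0, 1).
v_1 = A·v_0 = (-5, 1, -3).
v_2 = A·v_1 = (18, -7, 11).
v_3 = A·v_2 = (-79, 36, -50).
v_4 = A·v_3 = (373, -179, 237).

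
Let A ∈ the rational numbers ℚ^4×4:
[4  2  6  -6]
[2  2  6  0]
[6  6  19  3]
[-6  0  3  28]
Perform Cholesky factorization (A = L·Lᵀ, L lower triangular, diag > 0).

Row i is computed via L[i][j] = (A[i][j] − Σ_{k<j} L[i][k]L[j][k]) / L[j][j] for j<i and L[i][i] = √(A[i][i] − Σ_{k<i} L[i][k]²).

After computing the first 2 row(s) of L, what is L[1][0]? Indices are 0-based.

L[1][0] = 1

Step 1: L[0][0] = √(4) = 2.
  L[1][0] = (2) / L[0][0] = 1.
Step 2: L[1][1] = √(1) = 1.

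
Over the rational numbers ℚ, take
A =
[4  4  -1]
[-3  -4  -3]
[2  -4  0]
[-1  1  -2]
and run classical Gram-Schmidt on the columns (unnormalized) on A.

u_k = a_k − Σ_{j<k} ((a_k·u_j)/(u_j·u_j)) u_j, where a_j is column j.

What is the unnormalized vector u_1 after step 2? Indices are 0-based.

Step 1: u_0 = a_0 = (4, -3, 2, -1).
Step 2: u_1 = a_1 − (19/30)·u_0 = (22/15, -21/10, -79/15, 49/30).

u_1 = (22/15, -21/10, -79/15, 49/30)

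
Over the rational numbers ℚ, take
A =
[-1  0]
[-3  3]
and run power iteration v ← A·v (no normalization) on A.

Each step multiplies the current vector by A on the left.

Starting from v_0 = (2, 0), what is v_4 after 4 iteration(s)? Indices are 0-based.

v_4 = (2, -120)

v_0 = (2, 0).
v_1 = A·v_0 = (-2, -6).
v_2 = A·v_1 = (2, -12).
v_3 = A·v_2 = (-2, -42).
v_4 = A·v_3 = (2, -120).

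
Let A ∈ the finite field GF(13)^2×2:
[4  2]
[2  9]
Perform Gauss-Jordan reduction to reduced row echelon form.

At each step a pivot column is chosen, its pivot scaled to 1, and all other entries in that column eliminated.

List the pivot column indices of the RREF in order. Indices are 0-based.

pivot columns: 0, 1

step 1: normalize row 0 (÷4) = (1, 7)
  row 1: subtract 2×row0 = (0, 8)
step 2: normalize row 1 (÷8) = (0, 1)
  row 0: subtract 7×row1 = (1, 0)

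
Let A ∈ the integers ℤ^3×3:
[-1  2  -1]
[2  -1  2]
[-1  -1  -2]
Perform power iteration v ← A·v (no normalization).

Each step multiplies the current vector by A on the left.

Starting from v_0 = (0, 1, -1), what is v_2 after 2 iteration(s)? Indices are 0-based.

v_2 = (-10, 11, -2)

v_0 = (0, 1, -1).
v_1 = A·v_0 = (3, -3, 1).
v_2 = A·v_1 = (-10, 11, -2).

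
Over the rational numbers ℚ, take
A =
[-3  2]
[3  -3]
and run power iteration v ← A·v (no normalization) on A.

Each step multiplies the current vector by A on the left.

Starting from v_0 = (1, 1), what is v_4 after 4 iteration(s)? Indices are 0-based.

v_4 = (81, -99)

v_0 = (1, 1).
v_1 = A·v_0 = (-1, 0).
v_2 = A·v_1 = (3, -3).
v_3 = A·v_2 = (-15, 18).
v_4 = A·v_3 = (81, -99).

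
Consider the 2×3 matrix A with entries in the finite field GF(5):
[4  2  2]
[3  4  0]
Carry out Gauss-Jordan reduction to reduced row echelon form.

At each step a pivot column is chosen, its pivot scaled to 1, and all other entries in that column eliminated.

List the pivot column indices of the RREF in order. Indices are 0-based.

step 1: normalize row 0 (÷4) = (1, 3, 3)
  row 1: subtract 3×row0 = (0, 0, 1)
skip col 1 (zero from row 1)
step 2: normalize row 1 (÷1) = (0, 0, 1)
  row 0: subtract 3×row1 = (1, 3, 0)

pivot columns: 0, 2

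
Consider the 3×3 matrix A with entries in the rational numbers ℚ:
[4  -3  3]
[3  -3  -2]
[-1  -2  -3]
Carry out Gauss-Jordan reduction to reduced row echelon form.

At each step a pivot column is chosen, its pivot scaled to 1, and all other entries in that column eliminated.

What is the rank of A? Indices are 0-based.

step 1: normalize row 0 (÷4) = (1, -3/4, 3/4)
  row 1: subtract 3×row0 = (0, -3/4, -17/4)
  row 2: subtract -1×row0 = (0, -11/4, -9/4)
step 2: normalize row 1 (÷-3/4) = (0, 1, 17/3)
  row 0: subtract -3/4×row1 = (1, 0, 5)
  row 2: subtract -11/4×row1 = (0, 0, 40/3)
step 3: normalize row 2 (÷40/3) = (0, 0, 1)
  row 0: subtract 5×row2 = (1, 0, 0)
  row 1: subtract 17/3×row2 = (0, 1, 0)

rank = 3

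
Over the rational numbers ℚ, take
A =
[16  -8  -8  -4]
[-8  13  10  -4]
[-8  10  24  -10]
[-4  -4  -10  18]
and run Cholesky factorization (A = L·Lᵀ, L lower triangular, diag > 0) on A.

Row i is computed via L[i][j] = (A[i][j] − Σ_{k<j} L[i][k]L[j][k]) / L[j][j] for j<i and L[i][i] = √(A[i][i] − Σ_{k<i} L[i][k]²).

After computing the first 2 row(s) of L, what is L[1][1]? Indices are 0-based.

L[1][1] = 3

Step 1: L[0][0] = √(16) = 4.
  L[1][0] = (-8) / L[0][0] = -2.
Step 2: L[1][1] = √(9) = 3.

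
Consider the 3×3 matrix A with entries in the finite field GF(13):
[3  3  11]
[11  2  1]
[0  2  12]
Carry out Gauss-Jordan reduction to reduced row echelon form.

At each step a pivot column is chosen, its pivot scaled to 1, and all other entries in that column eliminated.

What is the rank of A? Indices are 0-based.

step 1: normalize row 0 (÷3) = (1, 1, 8)
  row 1: subtract 11×row0 = (0, 4, 4)
step 2: normalize row 1 (÷4) = (0, 1, 1)
  row 0: subtract 1×row1 = (1, 0, 7)
  row 2: subtract 2×row1 = (0, 0, 10)
step 3: normalize row 2 (÷10) = (0, 0, 1)
  row 0: subtract 7×row2 = (1, 0, 0)
  row 1: subtract 1×row2 = (0, 1, 0)

rank = 3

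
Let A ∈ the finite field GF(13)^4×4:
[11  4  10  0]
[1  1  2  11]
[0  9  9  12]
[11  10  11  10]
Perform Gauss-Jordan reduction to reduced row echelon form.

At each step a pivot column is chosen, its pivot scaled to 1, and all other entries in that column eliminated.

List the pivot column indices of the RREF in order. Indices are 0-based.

pivot columns: 0, 1, 2, 3

pivot(0,0)=11: scale R0 → (1, 11, 8, 0)
  clear (1,0): R1 −= (1)R0 → (0, 3, 7, 11)
  clear (3,0): R3 −= (11)R0 → (0, 6, 1, 10)
pivot(1,1)=3: scale R1 → (0, 1, 11, 8)
  clear (0,1): R0 −= (11)R1 → (1, 0, 4, 3)
  clear (2,1): R2 −= (9)R1 → (0, 0, 1, 5)
  clear (3,1): R3 −= (6)R1 → (0, 0, 0, 1)
pivot(2,2)=1: scale R2 → (0, 0, 1, 5)
  clear (0,2): R0 −= (4)R2 → (1, 0, 0, 9)
  clear (1,2): R1 −= (11)R2 → (0, 1, 0, 5)
pivot(3,3)=1: scale R3 → (0, 0, 0, 1)
  clear (0,3): R0 −= (9)R3 → (1, 0, 0, 0)
  clear (1,3): R1 −= (5)R3 → (0, 1, 0, 0)
  clear (2,3): R2 −= (5)R3 → (0, 0, 1, 0)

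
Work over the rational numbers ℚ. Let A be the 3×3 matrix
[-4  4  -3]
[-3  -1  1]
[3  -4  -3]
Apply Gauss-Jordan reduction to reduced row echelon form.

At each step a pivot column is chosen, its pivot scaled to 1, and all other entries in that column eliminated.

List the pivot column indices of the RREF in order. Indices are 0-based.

[1] R0 /= -4  ⇒  (1, -1, 3/4)
     R1 -= -3·R0  ⇒  (0, -4, 13/4)
     R2 -= 3·R0  ⇒  (0, -1, -21/4)
[2] R1 /= -4  ⇒  (0, 1, -13/16)
     R0 -= -1·R1  ⇒  (1, 0, -1/16)
     R2 -= -1·R1  ⇒  (0, 0, -97/16)
[3] R2 /= -97/16  ⇒  (0, 0, 1)
     R0 -= -1/16·R2  ⇒  (1, 0, 0)
     R1 -= -13/16·R2  ⇒  (0, 1, 0)

pivot columns: 0, 1, 2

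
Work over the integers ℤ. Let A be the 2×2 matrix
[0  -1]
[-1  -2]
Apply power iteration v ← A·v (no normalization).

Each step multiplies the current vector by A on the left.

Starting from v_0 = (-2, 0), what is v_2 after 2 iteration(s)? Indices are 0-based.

v_2 = (-2, -4)

v_0 = (-2, 0).
v_1 = A·v_0 = (0, 2).
v_2 = A·v_1 = (-2, -4).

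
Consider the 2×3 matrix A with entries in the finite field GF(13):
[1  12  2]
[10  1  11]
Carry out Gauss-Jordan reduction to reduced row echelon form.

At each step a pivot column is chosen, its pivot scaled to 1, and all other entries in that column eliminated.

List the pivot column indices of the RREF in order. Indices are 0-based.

pivot columns: 0, 1

[1] R0 /= 1  ⇒  (1, 12, 2)
     R1 -= 10·R0  ⇒  (0, 11, 4)
[2] R1 /= 11  ⇒  (0, 1, 11)
     R0 -= 12·R1  ⇒  (1, 0, 0)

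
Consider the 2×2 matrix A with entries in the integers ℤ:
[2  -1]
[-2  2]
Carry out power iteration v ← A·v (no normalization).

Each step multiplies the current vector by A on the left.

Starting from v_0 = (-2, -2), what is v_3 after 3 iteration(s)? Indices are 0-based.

v_3 = (-12, 16)

v_0 = (-2, -2).
v_1 = A·v_0 = (-2, 0).
v_2 = A·v_1 = (-4, 4).
v_3 = A·v_2 = (-12, 16).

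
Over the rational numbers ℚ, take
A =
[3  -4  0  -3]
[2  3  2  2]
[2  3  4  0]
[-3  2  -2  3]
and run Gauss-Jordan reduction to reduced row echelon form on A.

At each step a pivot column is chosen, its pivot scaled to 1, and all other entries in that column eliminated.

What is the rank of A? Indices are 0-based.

rank = 4

[1] R0 /= 3  ⇒  (1, -4/3, 0, -1)
     R1 -= 2·R0  ⇒  (0, 17/3, 2, 4)
     R2 -= 2·R0  ⇒  (0, 17/3, 4, 2)
     R3 -= -3·R0  ⇒  (0, -2, -2, 0)
[2] R1 /= 17/3  ⇒  (0, 1, 6/17, 12/17)
     R0 -= -4/3·R1  ⇒  (1, 0, 8/17, -1/17)
     R2 -= 17/3·R1  ⇒  (0, 0, 2, -2)
     R3 -= -2·R1  ⇒  (0, 0, -22/17, 24/17)
[3] R2 /= 2  ⇒  (0, 0, 1, -1)
     R0 -= 8/17·R2  ⇒  (1, 0, 0, 7/17)
     R1 -= 6/17·R2  ⇒  (0, 1, 0, 18/17)
     R3 -= -22/17·R2  ⇒  (0, 0, 0, 2/17)
[4] R3 /= 2/17  ⇒  (0, 0, 0, 1)
     R0 -= 7/17·R3  ⇒  (1, 0, 0, 0)
     R1 -= 18/17·R3  ⇒  (0, 1, 0, 0)
     R2 -= -1·R3  ⇒  (0, 0, 1, 0)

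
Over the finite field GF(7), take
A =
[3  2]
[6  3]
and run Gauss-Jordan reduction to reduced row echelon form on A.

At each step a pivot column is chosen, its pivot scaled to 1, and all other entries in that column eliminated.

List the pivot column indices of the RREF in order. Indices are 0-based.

pivot columns: 0, 1

[1] R0 /= 3  ⇒  (1, 3)
     R1 -= 6·R0  ⇒  (0, 6)
[2] R1 /= 6  ⇒  (0, 1)
     R0 -= 3·R1  ⇒  (1, 0)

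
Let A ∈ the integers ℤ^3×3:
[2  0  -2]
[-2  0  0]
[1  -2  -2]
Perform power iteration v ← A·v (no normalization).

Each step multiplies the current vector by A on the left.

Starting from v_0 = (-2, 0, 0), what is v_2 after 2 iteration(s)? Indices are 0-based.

v_0 = (-2, 0, 0).
v_1 = A·v_0 = (-4, 4, -2).
v_2 = A·v_1 = (-4, 8, -8).

v_2 = (-4, 8, -8)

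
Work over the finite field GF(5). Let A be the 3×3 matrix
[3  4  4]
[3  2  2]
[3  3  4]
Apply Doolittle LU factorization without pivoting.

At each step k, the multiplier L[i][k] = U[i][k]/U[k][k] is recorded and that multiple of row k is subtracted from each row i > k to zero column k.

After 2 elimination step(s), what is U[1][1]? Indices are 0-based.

[col 0] pivot 3
  R1 -= 1*R0 → (0, 3, 3)  (L[1][0] := 1)
  R2 -= 1*R0 → (0, 4, 0)  (L[2][0] := 1)
[col 1] pivot 3
  R2 -= 3*R1 → (0, 0, 1)  (L[2][1] := 3)

U[1][1] = 3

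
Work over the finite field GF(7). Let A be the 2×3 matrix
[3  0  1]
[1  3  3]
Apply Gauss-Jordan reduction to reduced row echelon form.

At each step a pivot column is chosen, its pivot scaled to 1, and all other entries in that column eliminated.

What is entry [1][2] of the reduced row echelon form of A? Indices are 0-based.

pivot(0,0)=3: scale R0 → (1, 0, 5)
  clear (1,0): R1 −= (1)R0 → (0, 3, 5)
pivot(1,1)=3: scale R1 → (0, 1, 4)

M[1][2] = 4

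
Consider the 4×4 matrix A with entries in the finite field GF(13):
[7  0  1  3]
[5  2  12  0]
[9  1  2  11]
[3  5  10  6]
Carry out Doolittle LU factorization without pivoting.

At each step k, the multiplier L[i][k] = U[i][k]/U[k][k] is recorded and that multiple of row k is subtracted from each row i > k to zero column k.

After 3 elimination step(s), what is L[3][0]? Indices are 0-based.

k=0: U[0][0]=7
  eliminate (1,0): mult=10, new row 1: (0, 2, 2, 9); set L[1][0]=10
  eliminate (2,0): mult=5, new row 2: (0, 1, 10, 9); set L[2][0]=5
  eliminate (3,0): mult=6, new row 3: (0, 5, 4, 1); set L[3][0]=6
k=1: U[1][1]=2
  eliminate (2,1): mult=7, new row 2: (0, 0, 9, 11); set L[2][1]=7
  eliminate (3,1): mult=9, new row 3: (0, 0, 12, 11); set L[3][1]=9
k=2: U[2][2]=9
  eliminate (3,2): mult=10, new row 3: (0, 0, 0, 5); set L[3][2]=10

L[3][0] = 6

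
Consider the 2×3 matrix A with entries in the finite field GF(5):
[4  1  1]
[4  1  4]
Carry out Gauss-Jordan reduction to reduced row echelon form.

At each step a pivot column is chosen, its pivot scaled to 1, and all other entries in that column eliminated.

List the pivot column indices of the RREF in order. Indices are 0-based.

pivot columns: 0, 2

[1] R0 /= 4  ⇒  (1, 4, 4)
     R1 -= 4·R0  ⇒  (0, 0, 3)
column 1 empty below row 1
[2] R1 /= 3  ⇒  (0, 0, 1)
     R0 -= 4·R1  ⇒  (1, 4, 0)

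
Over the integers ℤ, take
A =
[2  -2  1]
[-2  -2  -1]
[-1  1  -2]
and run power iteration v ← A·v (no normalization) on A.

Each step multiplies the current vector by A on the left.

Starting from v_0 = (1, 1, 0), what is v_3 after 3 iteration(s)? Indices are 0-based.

v_3 = (-4, -28, 8)

v_0 = (1, 1, 0).
v_1 = A·v_0 = (0, -4, 0).
v_2 = A·v_1 = (8, 8, -4).
v_3 = A·v_2 = (-4, -28, 8).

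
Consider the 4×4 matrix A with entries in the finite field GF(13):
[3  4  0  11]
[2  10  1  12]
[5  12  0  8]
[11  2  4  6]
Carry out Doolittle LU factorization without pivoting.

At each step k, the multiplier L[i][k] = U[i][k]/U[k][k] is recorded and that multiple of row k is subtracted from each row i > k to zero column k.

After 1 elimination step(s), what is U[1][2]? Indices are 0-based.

U[1][2] = 1

Step 1: pivot at (0,0) is 3.
  row1 ← row1 − (5)·row0  ⇒  L[1][0]=5, U row1=(0, 3, 1, 9)
  row2 ← row2 − (6)·row0  ⇒  L[2][0]=6, U row2=(0, 1, 0, 7)
  row3 ← row3 − (8)·row0  ⇒  L[3][0]=8, U row3=(0, 9, 4, 9)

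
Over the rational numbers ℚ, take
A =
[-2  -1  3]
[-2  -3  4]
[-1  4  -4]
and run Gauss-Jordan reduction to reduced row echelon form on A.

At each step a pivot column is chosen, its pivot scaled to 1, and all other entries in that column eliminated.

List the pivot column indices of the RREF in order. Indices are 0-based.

step 1: normalize row 0 (÷-2) = (1, 1/2, -3/2)
  row 1: subtract -2×row0 = (0, -2, 1)
  row 2: subtract -1×row0 = (0, 9/2, -11/2)
step 2: normalize row 1 (÷-2) = (0, 1, -1/2)
  row 0: subtract 1/2×row1 = (1, 0, -5/4)
  row 2: subtract 9/2×row1 = (0, 0, -13/4)
step 3: normalize row 2 (÷-13/4) = (0, 0, 1)
  row 0: subtract -5/4×row2 = (1, 0, 0)
  row 1: subtract -1/2×row2 = (0, 1, 0)

pivot columns: 0, 1, 2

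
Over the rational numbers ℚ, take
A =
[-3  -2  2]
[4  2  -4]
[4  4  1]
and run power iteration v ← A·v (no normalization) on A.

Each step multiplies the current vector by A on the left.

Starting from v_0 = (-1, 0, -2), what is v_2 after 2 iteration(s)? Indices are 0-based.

v_2 = (-17, 28, 6)

v_0 = (-1, 0, -2).
v_1 = A·v_0 = (-1, 4, -6).
v_2 = A·v_1 = (-17, 28, 6).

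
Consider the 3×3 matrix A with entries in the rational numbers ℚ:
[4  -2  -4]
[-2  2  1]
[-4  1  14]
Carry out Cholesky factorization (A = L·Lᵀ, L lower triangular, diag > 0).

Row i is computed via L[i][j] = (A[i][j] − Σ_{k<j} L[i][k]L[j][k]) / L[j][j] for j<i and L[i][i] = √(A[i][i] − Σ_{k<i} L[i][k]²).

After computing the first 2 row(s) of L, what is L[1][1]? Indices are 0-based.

L[1][1] = 1

Step 1: L[0][0] = √(4) = 2.
  L[1][0] = (-2) / L[0][0] = -1.
Step 2: L[1][1] = √(1) = 1.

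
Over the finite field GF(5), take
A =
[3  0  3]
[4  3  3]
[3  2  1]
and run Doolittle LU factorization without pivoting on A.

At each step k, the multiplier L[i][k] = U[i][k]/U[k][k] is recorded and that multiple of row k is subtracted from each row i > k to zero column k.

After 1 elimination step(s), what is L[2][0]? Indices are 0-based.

Step 1: pivot at (0,0) is 3.
  row1 ← row1 − (3)·row0  ⇒  L[1][0]=3, U row1=(0, 3, 4)
  row2 ← row2 − (1)·row0  ⇒  L[2][0]=1, U row2=(0, 2, 3)

L[2][0] = 1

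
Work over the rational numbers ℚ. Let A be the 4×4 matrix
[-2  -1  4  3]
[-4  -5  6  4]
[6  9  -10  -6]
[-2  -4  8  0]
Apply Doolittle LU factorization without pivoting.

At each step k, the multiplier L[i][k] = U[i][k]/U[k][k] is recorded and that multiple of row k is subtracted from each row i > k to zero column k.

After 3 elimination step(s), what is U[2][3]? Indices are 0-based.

[col 0] pivot -2
  R1 -= 2*R0 → (0, -3, -2, -2)  (L[1][0] := 2)
  R2 -= -3*R0 → (0, 6, 2, 3)  (L[2][0] := -3)
  R3 -= 1*R0 → (0, -3, 4, -3)  (L[3][0] := 1)
[col 1] pivot -3
  R2 -= -2*R1 → (0, 0, -2, -1)  (L[2][1] := -2)
  R3 -= 1*R1 → (0, 0, 6, -1)  (L[3][1] := 1)
[col 2] pivot -2
  R3 -= -3*R2 → (0, 0, 0, -4)  (L[3][2] := -3)

U[2][3] = -1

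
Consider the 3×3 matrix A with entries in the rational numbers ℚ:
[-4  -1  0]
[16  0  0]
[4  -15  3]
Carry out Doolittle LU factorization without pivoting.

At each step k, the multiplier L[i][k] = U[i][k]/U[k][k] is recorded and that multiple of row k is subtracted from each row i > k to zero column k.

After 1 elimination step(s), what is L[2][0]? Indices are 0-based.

L[2][0] = -1

k=0: U[0][0]=-4
  eliminate (1,0): mult=-4, new row 1: (0, -4, 0); set L[1][0]=-4
  eliminate (2,0): mult=-1, new row 2: (0, -16, 3); set L[2][0]=-1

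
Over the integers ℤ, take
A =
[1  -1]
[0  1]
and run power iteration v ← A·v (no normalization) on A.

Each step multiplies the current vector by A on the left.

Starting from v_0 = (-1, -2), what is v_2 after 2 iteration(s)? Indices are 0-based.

v_0 = (-1, -2).
v_1 = A·v_0 = (1, -2).
v_2 = A·v_1 = (3, -2).

v_2 = (3, -2)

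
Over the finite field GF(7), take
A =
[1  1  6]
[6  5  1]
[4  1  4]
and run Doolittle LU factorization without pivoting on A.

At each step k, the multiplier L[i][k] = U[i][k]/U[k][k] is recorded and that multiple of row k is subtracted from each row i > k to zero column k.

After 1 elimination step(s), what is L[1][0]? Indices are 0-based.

[col 0] pivot 1
  R1 -= 6*R0 → (0, 6, 0)  (L[1][0] := 6)
  R2 -= 4*R0 → (0, 4, 1)  (L[2][0] := 4)

L[1][0] = 6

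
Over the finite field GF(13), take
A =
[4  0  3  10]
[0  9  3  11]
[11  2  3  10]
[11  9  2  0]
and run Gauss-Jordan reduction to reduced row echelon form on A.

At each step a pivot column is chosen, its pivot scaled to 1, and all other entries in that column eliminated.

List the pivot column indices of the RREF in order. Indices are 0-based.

pivot columns: 0, 1, 2, 3

step 1: normalize row 0 (÷4) = (1, 0, 4, 9)
  row 2: subtract 11×row0 = (0, 2, 11, 2)
  row 3: subtract 11×row0 = (0, 9, 10, 5)
step 2: normalize row 1 (÷9) = (0, 1, 9, 7)
  row 2: subtract 2×row1 = (0, 0, 6, 1)
  row 3: subtract 9×row1 = (0, 0, 7, 7)
step 3: normalize row 2 (÷6) = (0, 0, 1, 11)
  row 0: subtract 4×row2 = (1, 0, 0, 4)
  row 1: subtract 9×row2 = (0, 1, 0, 12)
  row 3: subtract 7×row2 = (0, 0, 0, 8)
step 4: normalize row 3 (÷8) = (0, 0, 0, 1)
  row 0: subtract 4×row3 = (1, 0, 0, 0)
  row 1: subtract 12×row3 = (0, 1, 0, 0)
  row 2: subtract 11×row3 = (0, 0, 1, 0)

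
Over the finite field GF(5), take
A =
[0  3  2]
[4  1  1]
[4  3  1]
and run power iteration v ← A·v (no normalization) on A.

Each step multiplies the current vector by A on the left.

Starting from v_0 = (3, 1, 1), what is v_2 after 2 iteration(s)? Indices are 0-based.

v_0 = (3, 1, 1).
v_1 = A·v_0 = (0, 4, 1).
v_2 = A·v_1 = (4, 0, 3).

v_2 = (4, 0, 3)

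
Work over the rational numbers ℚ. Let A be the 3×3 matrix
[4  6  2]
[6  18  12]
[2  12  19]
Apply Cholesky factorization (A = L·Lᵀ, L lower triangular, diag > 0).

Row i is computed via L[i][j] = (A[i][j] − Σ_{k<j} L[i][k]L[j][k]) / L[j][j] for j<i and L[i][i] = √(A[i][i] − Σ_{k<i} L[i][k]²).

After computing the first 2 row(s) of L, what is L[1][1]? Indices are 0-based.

Step 1: L[0][0] = √(4) = 2.
  L[1][0] = (6) / L[0][0] = 3.
Step 2: L[1][1] = √(9) = 3.

L[1][1] = 3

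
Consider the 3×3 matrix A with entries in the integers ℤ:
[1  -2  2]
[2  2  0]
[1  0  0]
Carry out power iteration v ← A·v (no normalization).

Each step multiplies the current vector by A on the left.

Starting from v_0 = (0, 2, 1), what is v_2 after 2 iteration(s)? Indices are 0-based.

v_2 = (-10, 4, -2)

v_0 = (0, 2, 1).
v_1 = A·v_0 = (-2, 4, 0).
v_2 = A·v_1 = (-10, 4, -2).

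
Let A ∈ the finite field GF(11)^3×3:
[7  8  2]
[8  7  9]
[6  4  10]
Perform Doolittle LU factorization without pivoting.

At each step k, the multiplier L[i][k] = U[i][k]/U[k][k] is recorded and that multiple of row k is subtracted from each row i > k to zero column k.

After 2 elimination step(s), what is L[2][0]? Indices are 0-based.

L[2][0] = 4

k=0: U[0][0]=7
  eliminate (1,0): mult=9, new row 1: (0, 1, 2); set L[1][0]=9
  eliminate (2,0): mult=4, new row 2: (0, 5, 2); set L[2][0]=4
k=1: U[1][1]=1
  eliminate (2,1): mult=5, new row 2: (0, 0, 3); set L[2][1]=5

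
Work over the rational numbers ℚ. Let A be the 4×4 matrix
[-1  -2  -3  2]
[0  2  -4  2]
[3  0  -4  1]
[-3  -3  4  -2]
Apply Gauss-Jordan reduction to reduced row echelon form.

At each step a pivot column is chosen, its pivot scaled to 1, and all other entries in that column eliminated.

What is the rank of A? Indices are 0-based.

[1] R0 /= -1  ⇒  (1, 2, 3, -2)
     R2 -= 3·R0  ⇒  (0, -6, -13, 7)
     R3 -= -3·R0  ⇒  (0, 3, 13, -8)
[2] R1 /= 2  ⇒  (0, 1, -2, 1)
     R0 -= 2·R1  ⇒  (1, 0, 7, -4)
     R2 -= -6·R1  ⇒  (0, 0, -25, 13)
     R3 -= 3·R1  ⇒  (0, 0, 19, -11)
[3] R2 /= -25  ⇒  (0, 0, 1, -13/25)
     R0 -= 7·R2  ⇒  (1, 0, 0, -9/25)
     R1 -= -2·R2  ⇒  (0, 1, 0, -1/25)
     R3 -= 19·R2  ⇒  (0, 0, 0, -28/25)
[4] R3 /= -28/25  ⇒  (0, 0, 0, 1)
     R0 -= -9/25·R3  ⇒  (1, 0, 0, 0)
     R1 -= -1/25·R3  ⇒  (0, 1, 0, 0)
     R2 -= -13/25·R3  ⇒  (0, 0, 1, 0)

rank = 4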